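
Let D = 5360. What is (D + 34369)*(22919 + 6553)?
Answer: 1170893088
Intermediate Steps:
(D + 34369)*(22919 + 6553) = (5360 + 34369)*(22919 + 6553) = 39729*29472 = 1170893088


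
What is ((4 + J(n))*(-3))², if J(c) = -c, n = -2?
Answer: 324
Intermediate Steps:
((4 + J(n))*(-3))² = ((4 - 1*(-2))*(-3))² = ((4 + 2)*(-3))² = (6*(-3))² = (-18)² = 324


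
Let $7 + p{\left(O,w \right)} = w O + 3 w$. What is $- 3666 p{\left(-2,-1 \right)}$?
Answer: $29328$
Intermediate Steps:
$p{\left(O,w \right)} = -7 + 3 w + O w$ ($p{\left(O,w \right)} = -7 + \left(w O + 3 w\right) = -7 + \left(O w + 3 w\right) = -7 + \left(3 w + O w\right) = -7 + 3 w + O w$)
$- 3666 p{\left(-2,-1 \right)} = - 3666 \left(-7 + 3 \left(-1\right) - -2\right) = - 3666 \left(-7 - 3 + 2\right) = \left(-3666\right) \left(-8\right) = 29328$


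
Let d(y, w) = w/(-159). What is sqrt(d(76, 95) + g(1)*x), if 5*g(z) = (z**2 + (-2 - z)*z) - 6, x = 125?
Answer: I*sqrt(5071305)/159 ≈ 14.163*I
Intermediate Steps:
d(y, w) = -w/159 (d(y, w) = w*(-1/159) = -w/159)
g(z) = -6/5 + z**2/5 + z*(-2 - z)/5 (g(z) = ((z**2 + (-2 - z)*z) - 6)/5 = ((z**2 + z*(-2 - z)) - 6)/5 = (-6 + z**2 + z*(-2 - z))/5 = -6/5 + z**2/5 + z*(-2 - z)/5)
sqrt(d(76, 95) + g(1)*x) = sqrt(-1/159*95 + (-6/5 - 2/5*1)*125) = sqrt(-95/159 + (-6/5 - 2/5)*125) = sqrt(-95/159 - 8/5*125) = sqrt(-95/159 - 200) = sqrt(-31895/159) = I*sqrt(5071305)/159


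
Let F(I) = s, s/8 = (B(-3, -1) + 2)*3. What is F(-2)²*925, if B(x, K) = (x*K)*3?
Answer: 64468800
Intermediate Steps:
B(x, K) = 3*K*x (B(x, K) = (K*x)*3 = 3*K*x)
s = 264 (s = 8*((3*(-1)*(-3) + 2)*3) = 8*((9 + 2)*3) = 8*(11*3) = 8*33 = 264)
F(I) = 264
F(-2)²*925 = 264²*925 = 69696*925 = 64468800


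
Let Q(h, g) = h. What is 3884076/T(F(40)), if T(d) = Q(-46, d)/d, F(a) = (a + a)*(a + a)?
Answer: -12429043200/23 ≈ -5.4039e+8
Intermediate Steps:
F(a) = 4*a² (F(a) = (2*a)*(2*a) = 4*a²)
T(d) = -46/d
3884076/T(F(40)) = 3884076/((-46/(4*40²))) = 3884076/((-46/(4*1600))) = 3884076/((-46/6400)) = 3884076/((-46*1/6400)) = 3884076/(-23/3200) = 3884076*(-3200/23) = -12429043200/23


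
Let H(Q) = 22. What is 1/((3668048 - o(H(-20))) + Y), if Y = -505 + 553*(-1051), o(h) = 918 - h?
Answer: 1/3085444 ≈ 3.2410e-7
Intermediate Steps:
Y = -581708 (Y = -505 - 581203 = -581708)
1/((3668048 - o(H(-20))) + Y) = 1/((3668048 - (918 - 1*22)) - 581708) = 1/((3668048 - (918 - 22)) - 581708) = 1/((3668048 - 1*896) - 581708) = 1/((3668048 - 896) - 581708) = 1/(3667152 - 581708) = 1/3085444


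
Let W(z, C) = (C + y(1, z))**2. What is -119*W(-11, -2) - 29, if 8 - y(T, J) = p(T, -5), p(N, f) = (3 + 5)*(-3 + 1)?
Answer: -57625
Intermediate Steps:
p(N, f) = -16 (p(N, f) = 8*(-2) = -16)
y(T, J) = 24 (y(T, J) = 8 - 1*(-16) = 8 + 16 = 24)
W(z, C) = (24 + C)**2 (W(z, C) = (C + 24)**2 = (24 + C)**2)
-119*W(-11, -2) - 29 = -119*(24 - 2)**2 - 29 = -119*22**2 - 29 = -119*484 - 29 = -57596 - 29 = -57625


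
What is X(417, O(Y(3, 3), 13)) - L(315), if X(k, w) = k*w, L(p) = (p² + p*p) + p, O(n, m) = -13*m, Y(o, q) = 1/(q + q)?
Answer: -269238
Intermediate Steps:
Y(o, q) = 1/(2*q)
L(p) = p + 2*p² (L(p) = (p² + p²) + p = 2*p² + p = p + 2*p²)
X(417, O(Y(3, 3), 13)) - L(315) = 417*(-13*13) - 315*(1 + 2*315) = 417*(-169) - 315*(1 + 630) = -70473 - 315*631 = -70473 - 1*198765 = -70473 - 198765 = -269238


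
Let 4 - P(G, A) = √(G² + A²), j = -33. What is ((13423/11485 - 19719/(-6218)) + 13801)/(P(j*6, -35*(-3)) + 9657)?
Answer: 9524691257030599/6661807807621160 + 2957672473977*√5581/6661807807621160 ≈ 1.4629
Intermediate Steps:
P(G, A) = 4 - √(A² + G²) (P(G, A) = 4 - √(G² + A²) = 4 - √(A² + G²))
((13423/11485 - 19719/(-6218)) + 13801)/(P(j*6, -35*(-3)) + 9657) = ((13423/11485 - 19719/(-6218)) + 13801)/((4 - √((-35*(-3))² + (-33*6)²)) + 9657) = ((13423*(1/11485) - 19719*(-1/6218)) + 13801)/((4 - √(105² + (-198)²)) + 9657) = ((13423/11485 + 19719/6218) + 13801)/((4 - √(11025 + 39204)) + 9657) = (309936929/71413730 + 13801)/((4 - √50229) + 9657) = 985890824659/(71413730*((4 - 3*√5581) + 9657)) = 985890824659/(71413730*(9661 - 3*√5581))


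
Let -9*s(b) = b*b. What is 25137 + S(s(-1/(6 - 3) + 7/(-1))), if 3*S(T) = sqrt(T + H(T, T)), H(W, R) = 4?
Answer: 25137 + 4*I*sqrt(10)/27 ≈ 25137.0 + 0.46849*I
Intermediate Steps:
s(b) = -b**2/9 (s(b) = -b*b/9 = -b**2/9)
S(T) = sqrt(4 + T)/3 (S(T) = sqrt(T + 4)/3 = sqrt(4 + T)/3)
25137 + S(s(-1/(6 - 3) + 7/(-1))) = 25137 + sqrt(4 - (-1/(6 - 3) + 7/(-1))**2/9)/3 = 25137 + sqrt(4 - (-1/3 + 7*(-1))**2/9)/3 = 25137 + sqrt(4 - (-1*1/3 - 7)**2/9)/3 = 25137 + sqrt(4 - (-1/3 - 7)**2/9)/3 = 25137 + sqrt(4 - (-22/3)**2/9)/3 = 25137 + sqrt(4 - 1/9*484/9)/3 = 25137 + sqrt(4 - 484/81)/3 = 25137 + sqrt(-160/81)/3 = 25137 + (4*I*sqrt(10)/9)/3 = 25137 + 4*I*sqrt(10)/27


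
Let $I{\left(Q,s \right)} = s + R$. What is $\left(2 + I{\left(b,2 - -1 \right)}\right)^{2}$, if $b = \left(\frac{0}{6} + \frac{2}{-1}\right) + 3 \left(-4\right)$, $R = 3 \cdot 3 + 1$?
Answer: $225$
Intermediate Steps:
$R = 10$ ($R = 9 + 1 = 10$)
$b = -14$ ($b = \left(0 \cdot \frac{1}{6} + 2 \left(-1\right)\right) - 12 = \left(0 - 2\right) - 12 = -2 - 12 = -14$)
$I{\left(Q,s \right)} = 10 + s$ ($I{\left(Q,s \right)} = s + 10 = 10 + s$)
$\left(2 + I{\left(b,2 - -1 \right)}\right)^{2} = \left(2 + \left(10 + \left(2 - -1\right)\right)\right)^{2} = \left(2 + \left(10 + \left(2 + 1\right)\right)\right)^{2} = \left(2 + \left(10 + 3\right)\right)^{2} = \left(2 + 13\right)^{2} = 15^{2} = 225$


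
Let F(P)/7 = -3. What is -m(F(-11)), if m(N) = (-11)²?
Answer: -121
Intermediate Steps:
F(P) = -21 (F(P) = 7*(-3) = -21)
m(N) = 121
-m(F(-11)) = -1*121 = -121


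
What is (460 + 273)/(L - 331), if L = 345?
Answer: 733/14 ≈ 52.357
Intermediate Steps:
(460 + 273)/(L - 331) = (460 + 273)/(345 - 331) = 733/14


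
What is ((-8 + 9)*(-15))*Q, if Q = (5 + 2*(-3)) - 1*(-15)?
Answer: -210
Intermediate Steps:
Q = 14 (Q = (5 - 6) + 15 = -1 + 15 = 14)
((-8 + 9)*(-15))*Q = ((-8 + 9)*(-15))*14 = (1*(-15))*14 = -15*14 = -210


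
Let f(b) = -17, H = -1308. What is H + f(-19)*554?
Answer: -10726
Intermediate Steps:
H + f(-19)*554 = -1308 - 17*554 = -1308 - 9418 = -10726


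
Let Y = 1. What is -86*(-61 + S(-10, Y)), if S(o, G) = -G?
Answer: 5332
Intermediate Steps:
-86*(-61 + S(-10, Y)) = -86*(-61 - 1*1) = -86*(-61 - 1) = -86*(-62) = 5332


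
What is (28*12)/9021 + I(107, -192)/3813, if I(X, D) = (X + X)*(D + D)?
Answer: -2652432/123287 ≈ -21.514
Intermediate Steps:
I(X, D) = 4*D*X (I(X, D) = (2*X)*(2*D) = 4*D*X)
(28*12)/9021 + I(107, -192)/3813 = (28*12)/9021 + (4*(-192)*107)/3813 = 336*(1/9021) - 82176*1/3813 = 112/3007 - 27392/1271 = -2652432/123287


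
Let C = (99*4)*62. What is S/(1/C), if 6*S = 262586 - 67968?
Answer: 796376856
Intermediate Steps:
S = 97309/3 (S = (262586 - 67968)/6 = (⅙)*194618 = 97309/3 ≈ 32436.)
C = 24552 (C = 396*62 = 24552)
S/(1/C) = 97309/(3*(1/24552)) = (97309/3)*24552 = 796376856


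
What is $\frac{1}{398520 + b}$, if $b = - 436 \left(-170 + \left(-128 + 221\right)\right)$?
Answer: $\frac{1}{432092} \approx 2.3143 \cdot 10^{-6}$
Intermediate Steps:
$b = 33572$ ($b = - 436 \left(-170 + 93\right) = \left(-436\right) \left(-77\right) = 33572$)
$\frac{1}{398520 + b} = \frac{1}{398520 + 33572} = \frac{1}{432092}$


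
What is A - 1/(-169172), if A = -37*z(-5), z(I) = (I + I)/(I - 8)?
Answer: -62593627/2199236 ≈ -28.462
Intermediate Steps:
z(I) = 2*I/(-8 + I) (z(I) = (2*I)/(-8 + I) = 2*I/(-8 + I))
A = -370/13 (A = -74*(-5)/(-8 - 5) = -74*(-5)/(-13) = -74*(-5)*(-1)/13 = -37*10/13 = -370/13 ≈ -28.462)
A - 1/(-169172) = -370/13 - 1/(-169172) = -370/13 - 1*(-1/169172) = -370/13 + 1/169172 = -62593627/2199236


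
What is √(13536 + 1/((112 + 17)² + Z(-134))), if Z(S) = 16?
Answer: 13*√22222720009/16657 ≈ 116.34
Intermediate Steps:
√(13536 + 1/((112 + 17)² + Z(-134))) = √(13536 + 1/((112 + 17)² + 16)) = √(13536 + 1/(129² + 16)) = √(13536 + 1/(16641 + 16)) = √(13536 + 1/16657) = √(225469153/16657) = 13*√22222720009/16657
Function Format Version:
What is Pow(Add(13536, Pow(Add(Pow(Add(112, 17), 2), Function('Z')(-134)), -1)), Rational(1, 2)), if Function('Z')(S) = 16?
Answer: Mul(Rational(13, 16657), Pow(22222720009, Rational(1, 2))) ≈ 116.34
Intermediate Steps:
Pow(Add(13536, Pow(Add(Pow(Add(112, 17), 2), Function('Z')(-134)), -1)), Rational(1, 2)) = Pow(Add(13536, Pow(Add(Pow(Add(112, 17), 2), 16), -1)), Rational(1, 2)) = Pow(Add(13536, Pow(Add(Pow(129, 2), 16), -1)), Rational(1, 2)) = Pow(Add(13536, Pow(Add(16641, 16), -1)), Rational(1, 2)) = Pow(Add(13536, Pow(16657, -1)), Rational(1, 2)) = Pow(Add(13536, Rational(1, 16657)), Rational(1, 2)) = Pow(Rational(225469153, 16657), Rational(1, 2)) = Mul(Rational(13, 16657), Pow(22222720009, Rational(1, 2)))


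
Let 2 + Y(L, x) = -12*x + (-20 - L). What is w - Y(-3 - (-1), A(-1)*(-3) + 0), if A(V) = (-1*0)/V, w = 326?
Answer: 346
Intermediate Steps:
A(V) = 0 (A(V) = 0/V = 0)
Y(L, x) = -22 - L - 12*x (Y(L, x) = -2 + (-12*x + (-20 - L)) = -2 + (-20 - L - 12*x) = -22 - L - 12*x)
w - Y(-3 - (-1), A(-1)*(-3) + 0) = 326 - (-22 - (-3 - (-1)) - 12*(0*(-3) + 0)) = 326 - (-22 - (-3 - 1*(-1)) - 12*(0 + 0)) = 326 - (-22 - (-3 + 1) - 12*0) = 326 - (-22 - 1*(-2) + 0) = 326 - (-22 + 2 + 0) = 326 - 1*(-20) = 326 + 20 = 346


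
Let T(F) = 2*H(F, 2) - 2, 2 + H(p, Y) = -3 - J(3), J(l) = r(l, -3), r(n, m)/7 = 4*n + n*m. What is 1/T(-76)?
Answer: -1/54 ≈ -0.018519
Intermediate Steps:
r(n, m) = 28*n + 7*m*n (r(n, m) = 7*(4*n + n*m) = 7*(4*n + m*n) = 28*n + 7*m*n)
J(l) = 7*l (J(l) = 7*l*(4 - 3) = 7*l*1 = 7*l)
H(p, Y) = -26 (H(p, Y) = -2 + (-3 - 7*3) = -2 + (-3 - 1*21) = -2 + (-3 - 21) = -2 - 24 = -26)
T(F) = -54 (T(F) = 2*(-26) - 2 = -52 - 2 = -54)
1/T(-76) = 1/(-54) = -1/54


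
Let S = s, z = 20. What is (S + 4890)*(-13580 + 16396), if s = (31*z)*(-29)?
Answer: -36861440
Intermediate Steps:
s = -17980 (s = (31*20)*(-29) = 620*(-29) = -17980)
S = -17980
(S + 4890)*(-13580 + 16396) = (-17980 + 4890)*(-13580 + 16396) = -13090*2816 = -36861440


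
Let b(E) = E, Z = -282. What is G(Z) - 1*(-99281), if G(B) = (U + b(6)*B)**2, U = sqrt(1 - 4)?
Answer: 2962142 - 3384*I*sqrt(3) ≈ 2.9621e+6 - 5861.3*I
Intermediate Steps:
U = I*sqrt(3) (U = sqrt(-3) = I*sqrt(3) ≈ 1.732*I)
G(B) = (6*B + I*sqrt(3))**2 (G(B) = (I*sqrt(3) + 6*B)**2 = (6*B + I*sqrt(3))**2)
G(Z) - 1*(-99281) = (6*(-282) + I*sqrt(3))**2 - 1*(-99281) = (-1692 + I*sqrt(3))**2 + 99281 = 99281 + (-1692 + I*sqrt(3))**2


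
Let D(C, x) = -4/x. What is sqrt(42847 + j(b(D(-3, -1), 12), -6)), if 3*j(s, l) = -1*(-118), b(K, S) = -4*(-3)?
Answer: sqrt(385977)/3 ≈ 207.09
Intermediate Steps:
b(K, S) = 12
j(s, l) = 118/3 (j(s, l) = (-1*(-118))/3 = (1/3)*118 = 118/3)
sqrt(42847 + j(b(D(-3, -1), 12), -6)) = sqrt(42847 + 118/3) = sqrt(128659/3) = sqrt(385977)/3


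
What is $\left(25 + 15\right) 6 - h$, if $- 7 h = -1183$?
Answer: $71$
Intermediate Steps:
$h = 169$ ($h = \left(- \frac{1}{7}\right) \left(-1183\right) = 169$)
$\left(25 + 15\right) 6 - h = \left(25 + 15\right) 6 - 169 = 40 \cdot 6 - 169 = 240 - 169 = 71$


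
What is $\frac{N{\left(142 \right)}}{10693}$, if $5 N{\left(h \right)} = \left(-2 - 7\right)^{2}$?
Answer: $\frac{81}{53465} \approx 0.001515$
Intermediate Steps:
$N{\left(h \right)} = \frac{81}{5}$ ($N{\left(h \right)} = \frac{\left(-2 - 7\right)^{2}}{5} = \frac{\left(-9\right)^{2}}{5} = \frac{1}{5} \cdot 81 = \frac{81}{5}$)
$\frac{N{\left(142 \right)}}{10693} = \frac{81}{5 \cdot 10693} = \frac{81}{5} \cdot \frac{1}{10693} = \frac{81}{53465}$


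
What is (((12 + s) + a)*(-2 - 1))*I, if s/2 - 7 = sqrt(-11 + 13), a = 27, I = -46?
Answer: 7314 + 276*sqrt(2) ≈ 7704.3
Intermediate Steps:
s = 14 + 2*sqrt(2) (s = 14 + 2*sqrt(-11 + 13) = 14 + 2*sqrt(2) ≈ 16.828)
(((12 + s) + a)*(-2 - 1))*I = (((12 + (14 + 2*sqrt(2))) + 27)*(-2 - 1))*(-46) = (((26 + 2*sqrt(2)) + 27)*(-3))*(-46) = ((53 + 2*sqrt(2))*(-3))*(-46) = (-159 - 6*sqrt(2))*(-46) = 7314 + 276*sqrt(2)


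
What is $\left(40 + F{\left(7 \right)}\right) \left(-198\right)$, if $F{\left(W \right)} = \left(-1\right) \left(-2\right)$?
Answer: $-8316$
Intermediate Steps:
$F{\left(W \right)} = 2$
$\left(40 + F{\left(7 \right)}\right) \left(-198\right) = \left(40 + 2\right) \left(-198\right) = 42 \left(-198\right) = -8316$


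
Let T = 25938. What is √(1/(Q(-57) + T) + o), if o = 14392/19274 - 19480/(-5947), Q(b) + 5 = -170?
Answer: 5*√350761412595575722231391/1476509450357 ≈ 2.0056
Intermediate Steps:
Q(b) = -175 (Q(b) = -5 - 170 = -175)
o = 230523372/57311239 (o = 14392*(1/19274) - 19480*(-1/5947) = 7196/9637 + 19480/5947 = 230523372/57311239 ≈ 4.0223)
√(1/(Q(-57) + T) + o) = √(1/(-175 + 25938) + 230523372/57311239) = √(1/25763 + 230523372/57311239) = √(5939030944075/1476509450357) = 5*√350761412595575722231391/1476509450357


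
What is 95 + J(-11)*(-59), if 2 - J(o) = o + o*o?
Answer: 6467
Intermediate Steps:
J(o) = 2 - o - o**2 (J(o) = 2 - (o + o*o) = 2 - (o + o**2) = 2 + (-o - o**2) = 2 - o - o**2)
95 + J(-11)*(-59) = 95 + (2 - 1*(-11) - 1*(-11)**2)*(-59) = 95 + (2 + 11 - 1*121)*(-59) = 95 + (2 + 11 - 121)*(-59) = 95 - 108*(-59) = 95 + 6372 = 6467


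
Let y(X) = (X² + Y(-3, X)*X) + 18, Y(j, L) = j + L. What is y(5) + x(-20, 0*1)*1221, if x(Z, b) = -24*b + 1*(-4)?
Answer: -4831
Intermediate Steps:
Y(j, L) = L + j
y(X) = 18 + X² + X*(-3 + X) (y(X) = (X² + (X - 3)*X) + 18 = (X² + (-3 + X)*X) + 18 = (X² + X*(-3 + X)) + 18 = 18 + X² + X*(-3 + X))
x(Z, b) = -4 - 24*b (x(Z, b) = -24*b - 4 = -4 - 24*b)
y(5) + x(-20, 0*1)*1221 = (18 + 5² + 5*(-3 + 5)) + (-4 - 0)*1221 = (18 + 25 + 5*2) + (-4 - 24*0)*1221 = (18 + 25 + 10) + (-4 + 0)*1221 = 53 - 4*1221 = 53 - 4884 = -4831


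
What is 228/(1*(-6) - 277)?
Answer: -228/283 ≈ -0.80565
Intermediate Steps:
228/(1*(-6) - 277) = 228/(-6 - 277) = 228/(-283) = -1/283*228 = -228/283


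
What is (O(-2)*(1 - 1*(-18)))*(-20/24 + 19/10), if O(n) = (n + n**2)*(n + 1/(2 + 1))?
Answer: -608/9 ≈ -67.556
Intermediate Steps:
O(n) = (1/3 + n)*(n + n**2) (O(n) = (n + n**2)*(n + 1/3) = (n + n**2)*(1/3 + n) = (1/3 + n)*(n + n**2))
(O(-2)*(1 - 1*(-18)))*(-20/24 + 19/10) = (((1/3)*(-2)*(1 + 3*(-2)**2 + 4*(-2)))*(1 - 1*(-18)))*(-20/24 + 19/10) = (((1/3)*(-2)*(1 + 3*4 - 8))*(1 + 18))*(-20*1/24 + 19*(1/10)) = (((1/3)*(-2)*(1 + 12 - 8))*19)*(-5/6 + 19/10) = (((1/3)*(-2)*5)*19)*(16/15) = -10/3*19*(16/15) = -190/3*16/15 = -608/9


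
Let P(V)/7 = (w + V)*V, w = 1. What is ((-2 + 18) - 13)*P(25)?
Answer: 13650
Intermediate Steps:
P(V) = 7*V*(1 + V) (P(V) = 7*((1 + V)*V) = 7*(V*(1 + V)) = 7*V*(1 + V))
((-2 + 18) - 13)*P(25) = ((-2 + 18) - 13)*(7*25*(1 + 25)) = (16 - 13)*(7*25*26) = 3*4550 = 13650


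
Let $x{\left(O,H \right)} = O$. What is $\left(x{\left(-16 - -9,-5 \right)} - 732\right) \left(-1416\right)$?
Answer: $1046424$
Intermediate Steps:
$\left(x{\left(-16 - -9,-5 \right)} - 732\right) \left(-1416\right) = \left(\left(-16 - -9\right) - 732\right) \left(-1416\right) = \left(\left(-16 + 9\right) - 732\right) \left(-1416\right) = \left(-7 - 732\right) \left(-1416\right) = \left(-739\right) \left(-1416\right) = 1046424$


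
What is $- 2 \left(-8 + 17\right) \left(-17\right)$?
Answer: $306$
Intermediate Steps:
$- 2 \left(-8 + 17\right) \left(-17\right) = \left(-2\right) 9 \left(-17\right) = \left(-18\right) \left(-17\right) = 306$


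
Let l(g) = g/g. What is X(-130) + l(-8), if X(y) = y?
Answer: -129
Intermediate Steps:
l(g) = 1
X(-130) + l(-8) = -130 + 1 = -129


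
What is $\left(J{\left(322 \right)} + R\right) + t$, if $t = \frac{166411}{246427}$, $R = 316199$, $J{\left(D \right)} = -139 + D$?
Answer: $\frac{77965233525}{246427} \approx 3.1638 \cdot 10^{5}$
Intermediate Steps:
$t = \frac{166411}{246427}$ ($t = 166411 \cdot \frac{1}{246427} = \frac{166411}{246427} \approx 0.67529$)
$\left(J{\left(322 \right)} + R\right) + t = \left(\left(-139 + 322\right) + 316199\right) + \frac{166411}{246427} = \left(183 + 316199\right) + \frac{166411}{246427} = 316382 + \frac{166411}{246427} = \frac{77965233525}{246427}$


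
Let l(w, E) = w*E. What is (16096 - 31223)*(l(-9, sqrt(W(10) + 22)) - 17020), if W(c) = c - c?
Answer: 257461540 + 136143*sqrt(22) ≈ 2.5810e+8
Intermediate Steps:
W(c) = 0
l(w, E) = E*w
(16096 - 31223)*(l(-9, sqrt(W(10) + 22)) - 17020) = (16096 - 31223)*(sqrt(0 + 22)*(-9) - 17020) = -15127*(sqrt(22)*(-9) - 17020) = -15127*(-9*sqrt(22) - 17020) = -15127*(-17020 - 9*sqrt(22)) = 257461540 + 136143*sqrt(22)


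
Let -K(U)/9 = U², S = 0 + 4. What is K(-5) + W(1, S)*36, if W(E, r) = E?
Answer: -189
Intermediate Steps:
S = 4
K(U) = -9*U²
K(-5) + W(1, S)*36 = -9*(-5)² + 1*36 = -9*25 + 36 = -225 + 36 = -189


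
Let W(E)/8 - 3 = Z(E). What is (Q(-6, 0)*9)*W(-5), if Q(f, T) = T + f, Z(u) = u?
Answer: 864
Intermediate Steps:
W(E) = 24 + 8*E
(Q(-6, 0)*9)*W(-5) = ((0 - 6)*9)*(24 + 8*(-5)) = (-6*9)*(24 - 40) = -54*(-16) = 864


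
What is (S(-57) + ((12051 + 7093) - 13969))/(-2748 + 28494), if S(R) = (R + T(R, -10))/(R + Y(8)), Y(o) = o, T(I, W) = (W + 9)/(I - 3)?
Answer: 15217919/75693240 ≈ 0.20105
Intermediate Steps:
T(I, W) = (9 + W)/(-3 + I)
S(R) = (R - 1/(-3 + R))/(8 + R) (S(R) = (R + (9 - 10)/(-3 + R))/(R + 8) = (R - 1/(-3 + R))/(8 + R))
(S(-57) + ((12051 + 7093) - 13969))/(-2748 + 28494) = ((-1 - 57*(-3 - 57))/((-3 - 57)*(8 - 57)) + ((12051 + 7093) - 13969))/(-2748 + 28494) = ((-1 - 57*(-60))/(-60*(-49)) + (19144 - 13969))/25746 = (-1/60*(-1/49)*(-1 + 3420) + 5175)*(1/25746) = (-1/60*(-1/49)*3419 + 5175)*(1/25746) = (3419/2940 + 5175)*(1/25746) = (15217919/2940)*(1/25746) = 15217919/75693240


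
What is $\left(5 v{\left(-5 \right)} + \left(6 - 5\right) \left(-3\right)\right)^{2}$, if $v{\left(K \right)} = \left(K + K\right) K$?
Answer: $61009$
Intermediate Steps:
$v{\left(K \right)} = 2 K^{2}$ ($v{\left(K \right)} = 2 K K = 2 K^{2}$)
$\left(5 v{\left(-5 \right)} + \left(6 - 5\right) \left(-3\right)\right)^{2} = \left(5 \cdot 2 \left(-5\right)^{2} + \left(6 - 5\right) \left(-3\right)\right)^{2} = \left(5 \cdot 2 \cdot 25 + 1 \left(-3\right)\right)^{2} = \left(5 \cdot 50 - 3\right)^{2} = \left(250 - 3\right)^{2} = 247^{2} = 61009$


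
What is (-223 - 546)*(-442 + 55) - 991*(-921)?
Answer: 1210314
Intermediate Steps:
(-223 - 546)*(-442 + 55) - 991*(-921) = -769*(-387) + 912711 = 297603 + 912711 = 1210314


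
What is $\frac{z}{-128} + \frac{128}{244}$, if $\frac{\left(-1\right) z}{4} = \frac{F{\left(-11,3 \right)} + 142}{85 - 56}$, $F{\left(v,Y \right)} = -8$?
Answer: $\frac{18935}{28304} \approx 0.66899$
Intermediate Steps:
$z = - \frac{536}{29}$ ($z = - 4 \frac{-8 + 142}{85 - 56} = - 4 \frac{134}{85 - 56} = - 4 \cdot \frac{134}{29} = - 4 \cdot 134 \cdot \frac{1}{29} = \left(-4\right) \frac{134}{29} = - \frac{536}{29} \approx -18.483$)
$\frac{z}{-128} + \frac{128}{244} = - \frac{536}{29 \left(-128\right)} + \frac{128}{244} = \left(- \frac{536}{29}\right) \left(- \frac{1}{128}\right) + 128 \cdot \frac{1}{244} = \frac{67}{464} + \frac{32}{61} = \frac{18935}{28304}$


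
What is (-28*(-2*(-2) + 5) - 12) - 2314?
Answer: -2578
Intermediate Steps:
(-28*(-2*(-2) + 5) - 12) - 2314 = (-28*(4 + 5) - 12) - 2314 = (-28*9 - 12) - 2314 = (-252 - 12) - 2314 = -264 - 2314 = -2578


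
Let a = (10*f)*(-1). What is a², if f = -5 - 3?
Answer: 6400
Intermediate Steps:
f = -8
a = 80 (a = (10*(-8))*(-1) = -80*(-1) = 80)
a² = 80² = 6400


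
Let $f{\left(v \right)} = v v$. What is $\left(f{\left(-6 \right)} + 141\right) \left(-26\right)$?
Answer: $-4602$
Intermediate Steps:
$f{\left(v \right)} = v^{2}$
$\left(f{\left(-6 \right)} + 141\right) \left(-26\right) = \left(\left(-6\right)^{2} + 141\right) \left(-26\right) = \left(36 + 141\right) \left(-26\right) = 177 \left(-26\right) = -4602$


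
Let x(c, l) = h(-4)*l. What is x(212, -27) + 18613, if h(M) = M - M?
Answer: 18613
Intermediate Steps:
h(M) = 0
x(c, l) = 0 (x(c, l) = 0*l = 0)
x(212, -27) + 18613 = 0 + 18613 = 18613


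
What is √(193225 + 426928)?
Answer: √620153 ≈ 787.50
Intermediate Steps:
√(193225 + 426928) = √620153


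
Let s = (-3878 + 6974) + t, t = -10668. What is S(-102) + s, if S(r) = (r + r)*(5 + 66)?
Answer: -22056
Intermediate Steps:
s = -7572 (s = (-3878 + 6974) - 10668 = 3096 - 10668 = -7572)
S(r) = 142*r (S(r) = (2*r)*71 = 142*r)
S(-102) + s = 142*(-102) - 7572 = -14484 - 7572 = -22056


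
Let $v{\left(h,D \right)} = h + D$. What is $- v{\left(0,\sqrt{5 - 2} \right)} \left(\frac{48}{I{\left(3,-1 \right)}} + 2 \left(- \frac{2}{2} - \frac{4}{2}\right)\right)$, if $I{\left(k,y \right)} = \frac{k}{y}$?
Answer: $22 \sqrt{3} \approx 38.105$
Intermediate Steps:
$v{\left(h,D \right)} = D + h$
$- v{\left(0,\sqrt{5 - 2} \right)} \left(\frac{48}{I{\left(3,-1 \right)}} + 2 \left(- \frac{2}{2} - \frac{4}{2}\right)\right) = - \left(\sqrt{5 - 2} + 0\right) \left(\frac{48}{3 \frac{1}{-1}} + 2 \left(- \frac{2}{2} - \frac{4}{2}\right)\right) = - \left(\sqrt{3} + 0\right) \left(\frac{48}{3 \left(-1\right)} + 2 \left(\left(-2\right) \frac{1}{2} - 2\right)\right) = - \sqrt{3} \left(\frac{48}{-3} + 2 \left(-1 - 2\right)\right) = - \sqrt{3} \left(48 \left(- \frac{1}{3}\right) + 2 \left(-3\right)\right) = - \sqrt{3} \left(-16 - 6\right) = - \sqrt{3} \left(-22\right) = - \left(-22\right) \sqrt{3} = 22 \sqrt{3}$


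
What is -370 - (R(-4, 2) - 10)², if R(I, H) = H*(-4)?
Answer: -694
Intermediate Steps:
R(I, H) = -4*H
-370 - (R(-4, 2) - 10)² = -370 - (-4*2 - 10)² = -370 - (-8 - 10)² = -370 - 1*(-18)² = -370 - 1*324 = -370 - 324 = -694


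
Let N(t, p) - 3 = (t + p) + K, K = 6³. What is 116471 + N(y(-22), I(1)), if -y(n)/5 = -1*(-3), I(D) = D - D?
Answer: 116675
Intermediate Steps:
I(D) = 0
K = 216
y(n) = -15 (y(n) = -(-5)*(-3) = -5*3 = -15)
N(t, p) = 219 + p + t (N(t, p) = 3 + ((t + p) + 216) = 3 + ((p + t) + 216) = 3 + (216 + p + t) = 219 + p + t)
116471 + N(y(-22), I(1)) = 116471 + (219 + 0 - 15) = 116471 + 204 = 116675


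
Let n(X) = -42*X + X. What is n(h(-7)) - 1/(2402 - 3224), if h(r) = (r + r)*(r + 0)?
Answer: -3302795/822 ≈ -4018.0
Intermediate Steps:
h(r) = 2*r² (h(r) = (2*r)*r = 2*r²)
n(X) = -41*X
n(h(-7)) - 1/(2402 - 3224) = -82*(-7)² - 1/(2402 - 3224) = -82*49 - 1/(-822) = -41*98 - 1*(-1/822) = -4018 + 1/822 = -3302795/822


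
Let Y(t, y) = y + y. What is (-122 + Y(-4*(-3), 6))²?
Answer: 12100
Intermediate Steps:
Y(t, y) = 2*y
(-122 + Y(-4*(-3), 6))² = (-122 + 2*6)² = (-122 + 12)² = (-110)² = 12100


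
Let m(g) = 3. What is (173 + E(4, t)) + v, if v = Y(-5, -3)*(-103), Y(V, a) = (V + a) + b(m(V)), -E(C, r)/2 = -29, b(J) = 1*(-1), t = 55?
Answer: 1158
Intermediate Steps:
b(J) = -1
E(C, r) = 58 (E(C, r) = -2*(-29) = 58)
Y(V, a) = -1 + V + a (Y(V, a) = (V + a) - 1 = -1 + V + a)
v = 927 (v = (-1 - 5 - 3)*(-103) = -9*(-103) = 927)
(173 + E(4, t)) + v = (173 + 58) + 927 = 231 + 927 = 1158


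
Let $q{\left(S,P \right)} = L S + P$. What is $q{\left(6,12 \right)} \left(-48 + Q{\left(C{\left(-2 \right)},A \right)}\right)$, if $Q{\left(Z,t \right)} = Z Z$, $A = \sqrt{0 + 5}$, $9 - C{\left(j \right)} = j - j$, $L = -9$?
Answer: $-1386$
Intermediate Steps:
$C{\left(j \right)} = 9$ ($C{\left(j \right)} = 9 - \left(j - j\right) = 9 - 0 = 9 + 0 = 9$)
$A = \sqrt{5} \approx 2.2361$
$q{\left(S,P \right)} = P - 9 S$ ($q{\left(S,P \right)} = - 9 S + P = P - 9 S$)
$Q{\left(Z,t \right)} = Z^{2}$
$q{\left(6,12 \right)} \left(-48 + Q{\left(C{\left(-2 \right)},A \right)}\right) = \left(12 - 54\right) \left(-48 + 9^{2}\right) = \left(12 - 54\right) \left(-48 + 81\right) = \left(-42\right) 33 = -1386$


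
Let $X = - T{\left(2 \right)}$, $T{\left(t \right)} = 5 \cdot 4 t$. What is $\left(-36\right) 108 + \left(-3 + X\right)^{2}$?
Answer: $-2039$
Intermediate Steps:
$T{\left(t \right)} = 20 t$
$X = -40$ ($X = - 20 \cdot 2 = \left(-1\right) 40 = -40$)
$\left(-36\right) 108 + \left(-3 + X\right)^{2} = \left(-36\right) 108 + \left(-3 - 40\right)^{2} = -3888 + \left(-43\right)^{2} = -3888 + 1849 = -2039$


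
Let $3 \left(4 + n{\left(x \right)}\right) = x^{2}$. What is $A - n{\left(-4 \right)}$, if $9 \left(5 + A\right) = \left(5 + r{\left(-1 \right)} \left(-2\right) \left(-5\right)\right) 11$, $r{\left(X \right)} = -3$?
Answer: $- \frac{332}{9} \approx -36.889$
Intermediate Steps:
$n{\left(x \right)} = -4 + \frac{x^{2}}{3}$
$A = - \frac{320}{9}$ ($A = -5 + \frac{\left(5 + \left(-3\right) \left(-2\right) \left(-5\right)\right) 11}{9} = -5 + \frac{\left(5 + 6 \left(-5\right)\right) 11}{9} = -5 + \frac{\left(5 - 30\right) 11}{9} = -5 + \frac{\left(-25\right) 11}{9} = -5 + \frac{1}{9} \left(-275\right) = -5 - \frac{275}{9} = - \frac{320}{9} \approx -35.556$)
$A - n{\left(-4 \right)} = - \frac{320}{9} - \left(-4 + \frac{\left(-4\right)^{2}}{3}\right) = - \frac{320}{9} - \left(-4 + \frac{1}{3} \cdot 16\right) = - \frac{320}{9} - \left(-4 + \frac{16}{3}\right) = - \frac{320}{9} - \frac{4}{3} = - \frac{332}{9}$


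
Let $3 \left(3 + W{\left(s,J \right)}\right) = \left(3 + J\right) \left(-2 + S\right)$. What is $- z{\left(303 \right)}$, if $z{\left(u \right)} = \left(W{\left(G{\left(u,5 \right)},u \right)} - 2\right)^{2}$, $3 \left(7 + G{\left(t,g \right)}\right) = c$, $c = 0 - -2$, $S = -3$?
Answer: $-265225$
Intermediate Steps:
$c = 2$ ($c = 0 + 2 = 2$)
$G{\left(t,g \right)} = - \frac{19}{3}$ ($G{\left(t,g \right)} = -7 + \frac{1}{3} \cdot 2 = -7 + \frac{2}{3} = - \frac{19}{3}$)
$W{\left(s,J \right)} = -8 - \frac{5 J}{3}$ ($W{\left(s,J \right)} = -3 + \frac{\left(3 + J\right) \left(-2 - 3\right)}{3} = -3 + \frac{\left(3 + J\right) \left(-5\right)}{3} = -3 + \frac{-15 - 5 J}{3} = -3 - \left(5 + \frac{5 J}{3}\right) = -8 - \frac{5 J}{3}$)
$z{\left(u \right)} = \left(-10 - \frac{5 u}{3}\right)^{2}$ ($z{\left(u \right)} = \left(\left(-8 - \frac{5 u}{3}\right) - 2\right)^{2} = \left(-10 - \frac{5 u}{3}\right)^{2}$)
$- z{\left(303 \right)} = - \frac{25 \left(6 + 303\right)^{2}}{9} = - \frac{25 \cdot 309^{2}}{9} = - \frac{25 \cdot 95481}{9} = \left(-1\right) 265225 = -265225$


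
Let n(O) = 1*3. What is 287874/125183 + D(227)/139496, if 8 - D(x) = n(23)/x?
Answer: 1302275369741/566284829048 ≈ 2.2997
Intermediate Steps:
n(O) = 3
D(x) = 8 - 3/x
287874/125183 + D(227)/139496 = 287874/125183 + (8 - 3/227)/139496 = 287874*(1/125183) + (8 - 3*1/227)*(1/139496) = 287874/125183 + (8 - 3/227)*(1/139496) = 287874/125183 + (1813/227)*(1/139496) = 287874/125183 + 259/4523656 = 1302275369741/566284829048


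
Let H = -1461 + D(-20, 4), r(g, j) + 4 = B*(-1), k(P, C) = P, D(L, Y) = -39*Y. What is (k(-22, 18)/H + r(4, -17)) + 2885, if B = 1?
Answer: 423362/147 ≈ 2880.0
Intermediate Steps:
r(g, j) = -5 (r(g, j) = -4 + 1*(-1) = -4 - 1 = -5)
H = -1617 (H = -1461 - 39*4 = -1461 - 156 = -1617)
(k(-22, 18)/H + r(4, -17)) + 2885 = (-22/(-1617) - 5) + 2885 = (-22*(-1/1617) - 5) + 2885 = (2/147 - 5) + 2885 = -733/147 + 2885 = 423362/147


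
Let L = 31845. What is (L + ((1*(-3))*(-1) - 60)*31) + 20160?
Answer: 50238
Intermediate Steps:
(L + ((1*(-3))*(-1) - 60)*31) + 20160 = (31845 + ((1*(-3))*(-1) - 60)*31) + 20160 = (31845 + (-3*(-1) - 60)*31) + 20160 = (31845 + (3 - 60)*31) + 20160 = (31845 - 57*31) + 20160 = (31845 - 1767) + 20160 = 30078 + 20160 = 50238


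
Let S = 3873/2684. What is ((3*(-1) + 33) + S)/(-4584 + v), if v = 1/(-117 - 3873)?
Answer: -168364035/24545396062 ≈ -0.0068593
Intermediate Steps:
v = -1/3990 (v = 1/(-3990) = -1/3990 ≈ -0.00025063)
S = 3873/2684 (S = 3873*(1/2684) = 3873/2684 ≈ 1.4430)
((3*(-1) + 33) + S)/(-4584 + v) = ((3*(-1) + 33) + 3873/2684)/(-4584 - 1/3990) = ((-3 + 33) + 3873/2684)/(-18290161/3990) = (30 + 3873/2684)*(-3990/18290161) = (84393/2684)*(-3990/18290161) = -168364035/24545396062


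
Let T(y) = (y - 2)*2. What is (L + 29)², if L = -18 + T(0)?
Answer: 49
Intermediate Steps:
T(y) = -4 + 2*y (T(y) = (-2 + y)*2 = -4 + 2*y)
L = -22 (L = -18 + (-4 + 2*0) = -18 + (-4 + 0) = -18 - 4 = -22)
(L + 29)² = (-22 + 29)² = 7² = 49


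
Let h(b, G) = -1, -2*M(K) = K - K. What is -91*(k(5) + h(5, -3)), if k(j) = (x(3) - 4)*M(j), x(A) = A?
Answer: 91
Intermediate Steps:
M(K) = 0 (M(K) = -(K - K)/2 = -1/2*0 = 0)
k(j) = 0 (k(j) = (3 - 4)*0 = -1*0 = 0)
-91*(k(5) + h(5, -3)) = -91*(0 - 1) = -91*(-1) = 91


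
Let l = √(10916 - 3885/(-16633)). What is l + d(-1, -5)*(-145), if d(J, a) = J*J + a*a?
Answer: -3770 + 13*√17870112641/16633 ≈ -3665.5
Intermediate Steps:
d(J, a) = J² + a²
l = 13*√17870112641/16633 (l = √(10916 - 3885*(-1/16633)) = √(10916 + 3885/16633) = √(181569713/16633) = 13*√17870112641/16633 ≈ 104.48)
l + d(-1, -5)*(-145) = 13*√17870112641/16633 + ((-1)² + (-5)²)*(-145) = 13*√17870112641/16633 + (1 + 25)*(-145) = 13*√17870112641/16633 + 26*(-145) = 13*√17870112641/16633 - 3770 = -3770 + 13*√17870112641/16633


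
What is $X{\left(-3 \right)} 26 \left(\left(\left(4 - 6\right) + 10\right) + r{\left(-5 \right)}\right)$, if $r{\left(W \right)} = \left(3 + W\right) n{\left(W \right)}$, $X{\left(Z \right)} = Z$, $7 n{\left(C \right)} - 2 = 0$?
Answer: $- \frac{4056}{7} \approx -579.43$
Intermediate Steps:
$n{\left(C \right)} = \frac{2}{7}$ ($n{\left(C \right)} = \frac{2}{7} + \frac{1}{7} \cdot 0 = \frac{2}{7} + 0 = \frac{2}{7}$)
$r{\left(W \right)} = \frac{6}{7} + \frac{2 W}{7}$ ($r{\left(W \right)} = \left(3 + W\right) \frac{2}{7} = \frac{6}{7} + \frac{2 W}{7}$)
$X{\left(-3 \right)} 26 \left(\left(\left(4 - 6\right) + 10\right) + r{\left(-5 \right)}\right) = \left(-3\right) 26 \left(\left(\left(4 - 6\right) + 10\right) + \left(\frac{6}{7} + \frac{2}{7} \left(-5\right)\right)\right) = - 78 \left(\left(-2 + 10\right) + \left(\frac{6}{7} - \frac{10}{7}\right)\right) = - 78 \left(8 - \frac{4}{7}\right) = \left(-78\right) \frac{52}{7} = - \frac{4056}{7}$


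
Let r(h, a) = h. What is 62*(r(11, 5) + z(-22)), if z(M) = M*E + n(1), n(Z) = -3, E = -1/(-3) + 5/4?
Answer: -4991/3 ≈ -1663.7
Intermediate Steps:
E = 19/12 (E = -1*(-⅓) + 5*(¼) = ⅓ + 5/4 = 19/12 ≈ 1.5833)
z(M) = -3 + 19*M/12 (z(M) = M*(19/12) - 3 = 19*M/12 - 3 = -3 + 19*M/12)
62*(r(11, 5) + z(-22)) = 62*(11 + (-3 + (19/12)*(-22))) = 62*(11 + (-3 - 209/6)) = 62*(11 - 227/6) = 62*(-161/6) = -4991/3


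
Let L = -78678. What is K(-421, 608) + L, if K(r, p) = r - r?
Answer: -78678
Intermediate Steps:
K(r, p) = 0
K(-421, 608) + L = 0 - 78678 = -78678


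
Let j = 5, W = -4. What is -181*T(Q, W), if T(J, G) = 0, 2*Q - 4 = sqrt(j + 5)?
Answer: 0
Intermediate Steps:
Q = 2 + sqrt(10)/2 (Q = 2 + sqrt(5 + 5)/2 = 2 + sqrt(10)/2 ≈ 3.5811)
-181*T(Q, W) = -181*0 = 0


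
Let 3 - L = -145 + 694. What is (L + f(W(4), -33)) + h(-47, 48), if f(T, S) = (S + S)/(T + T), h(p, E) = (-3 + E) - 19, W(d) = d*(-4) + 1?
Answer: -2589/5 ≈ -517.80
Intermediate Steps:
W(d) = 1 - 4*d (W(d) = -4*d + 1 = 1 - 4*d)
h(p, E) = -22 + E
f(T, S) = S/T (f(T, S) = (2*S)/((2*T)) = (2*S)*(1/(2*T)) = S/T)
L = -546 (L = 3 - (-145 + 694) = 3 - 1*549 = 3 - 549 = -546)
(L + f(W(4), -33)) + h(-47, 48) = (-546 - 33/(1 - 4*4)) + (-22 + 48) = (-546 - 33/(1 - 16)) + 26 = (-546 - 33/(-15)) + 26 = (-546 - 33*(-1/15)) + 26 = (-546 + 11/5) + 26 = -2719/5 + 26 = -2589/5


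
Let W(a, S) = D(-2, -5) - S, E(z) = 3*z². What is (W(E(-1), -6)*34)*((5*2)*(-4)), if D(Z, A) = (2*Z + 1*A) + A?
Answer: 10880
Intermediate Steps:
D(Z, A) = 2*A + 2*Z (D(Z, A) = (2*Z + A) + A = (A + 2*Z) + A = 2*A + 2*Z)
W(a, S) = -14 - S (W(a, S) = (2*(-5) + 2*(-2)) - S = (-10 - 4) - S = -14 - S)
(W(E(-1), -6)*34)*((5*2)*(-4)) = ((-14 - 1*(-6))*34)*((5*2)*(-4)) = ((-14 + 6)*34)*(10*(-4)) = -8*34*(-40) = -272*(-40) = 10880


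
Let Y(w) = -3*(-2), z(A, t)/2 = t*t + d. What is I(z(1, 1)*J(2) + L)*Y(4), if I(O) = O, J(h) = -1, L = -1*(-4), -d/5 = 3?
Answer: 192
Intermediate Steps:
d = -15 (d = -5*3 = -15)
L = 4
z(A, t) = -30 + 2*t² (z(A, t) = 2*(t*t - 15) = 2*(t² - 15) = 2*(-15 + t²) = -30 + 2*t²)
Y(w) = 6
I(z(1, 1)*J(2) + L)*Y(4) = ((-30 + 2*1²)*(-1) + 4)*6 = ((-30 + 2*1)*(-1) + 4)*6 = ((-30 + 2)*(-1) + 4)*6 = (-28*(-1) + 4)*6 = (28 + 4)*6 = 32*6 = 192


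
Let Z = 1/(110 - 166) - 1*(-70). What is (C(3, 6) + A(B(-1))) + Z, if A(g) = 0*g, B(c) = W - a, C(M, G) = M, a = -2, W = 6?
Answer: 4087/56 ≈ 72.982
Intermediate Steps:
B(c) = 8 (B(c) = 6 - 1*(-2) = 6 + 2 = 8)
A(g) = 0
Z = 3919/56 (Z = 1/(-56) + 70 = -1/56 + 70 = 3919/56 ≈ 69.982)
(C(3, 6) + A(B(-1))) + Z = (3 + 0) + 3919/56 = 3 + 3919/56 = 4087/56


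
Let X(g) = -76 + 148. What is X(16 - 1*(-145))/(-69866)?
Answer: -36/34933 ≈ -0.0010305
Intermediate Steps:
X(g) = 72
X(16 - 1*(-145))/(-69866) = 72/(-69866) = 72*(-1/69866) = -36/34933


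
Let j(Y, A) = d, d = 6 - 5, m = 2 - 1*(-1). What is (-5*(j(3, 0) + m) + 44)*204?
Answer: 4896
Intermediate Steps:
m = 3 (m = 2 + 1 = 3)
d = 1
j(Y, A) = 1
(-5*(j(3, 0) + m) + 44)*204 = (-5*(1 + 3) + 44)*204 = (-5*4 + 44)*204 = (-20 + 44)*204 = 24*204 = 4896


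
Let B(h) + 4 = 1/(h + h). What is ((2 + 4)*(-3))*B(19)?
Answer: 1359/19 ≈ 71.526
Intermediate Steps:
B(h) = -4 + 1/(2*h) (B(h) = -4 + 1/(h + h) = -4 + 1/(2*h))
((2 + 4)*(-3))*B(19) = ((2 + 4)*(-3))*(-4 + (½)/19) = (6*(-3))*(-4 + (½)*(1/19)) = -18*(-4 + 1/38) = -18*(-151/38) = 1359/19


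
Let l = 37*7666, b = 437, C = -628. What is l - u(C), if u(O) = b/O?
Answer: 178127613/628 ≈ 2.8364e+5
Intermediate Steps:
u(O) = 437/O
l = 283642
l - u(C) = 283642 - 437/(-628) = 283642 - 437*(-1)/628 = 283642 - 1*(-437/628) = 283642 + 437/628 = 178127613/628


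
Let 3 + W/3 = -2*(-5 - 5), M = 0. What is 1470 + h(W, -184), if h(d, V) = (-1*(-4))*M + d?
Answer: 1521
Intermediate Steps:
W = 51 (W = -9 + 3*(-2*(-5 - 5)) = -9 + 3*(-2*(-10)) = -9 + 3*20 = -9 + 60 = 51)
h(d, V) = d (h(d, V) = -1*(-4)*0 + d = 4*0 + d = 0 + d = d)
1470 + h(W, -184) = 1470 + 51 = 1521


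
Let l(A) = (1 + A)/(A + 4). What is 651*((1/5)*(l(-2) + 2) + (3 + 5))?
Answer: 54033/10 ≈ 5403.3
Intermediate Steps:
l(A) = (1 + A)/(4 + A)
651*((1/5)*(l(-2) + 2) + (3 + 5)) = 651*((1/5)*((1 - 2)/(4 - 2) + 2) + (3 + 5)) = 651*((1*(⅕))*(-1/2 + 2) + 8) = 651*(((½)*(-1) + 2)/5 + 8) = 651*((-½ + 2)/5 + 8) = 651*((⅕)*(3/2) + 8) = 651*(3/10 + 8) = 651*(83/10) = 54033/10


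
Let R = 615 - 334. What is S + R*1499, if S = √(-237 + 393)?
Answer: 421219 + 2*√39 ≈ 4.2123e+5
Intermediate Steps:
S = 2*√39 (S = √156 = 2*√39 ≈ 12.490)
R = 281
S + R*1499 = 2*√39 + 281*1499 = 2*√39 + 421219 = 421219 + 2*√39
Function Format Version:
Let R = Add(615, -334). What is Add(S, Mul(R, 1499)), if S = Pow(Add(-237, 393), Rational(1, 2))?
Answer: Add(421219, Mul(2, Pow(39, Rational(1, 2)))) ≈ 4.2123e+5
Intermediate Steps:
S = Mul(2, Pow(39, Rational(1, 2))) (S = Pow(156, Rational(1, 2)) = Mul(2, Pow(39, Rational(1, 2))) ≈ 12.490)
R = 281
Add(S, Mul(R, 1499)) = Add(Mul(2, Pow(39, Rational(1, 2))), Mul(281, 1499)) = Add(Mul(2, Pow(39, Rational(1, 2))), 421219) = Add(421219, Mul(2, Pow(39, Rational(1, 2))))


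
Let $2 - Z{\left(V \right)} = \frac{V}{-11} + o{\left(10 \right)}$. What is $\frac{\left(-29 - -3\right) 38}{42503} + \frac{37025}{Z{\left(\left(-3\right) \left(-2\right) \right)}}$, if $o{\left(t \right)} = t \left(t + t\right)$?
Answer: $- \frac{911187119}{4858764} \approx -187.53$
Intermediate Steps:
$o{\left(t \right)} = 2 t^{2}$ ($o{\left(t \right)} = t 2 t = 2 t^{2}$)
$Z{\left(V \right)} = -198 + \frac{V}{11}$ ($Z{\left(V \right)} = 2 - \left(\frac{V}{-11} + 2 \cdot 10^{2}\right) = 2 - \left(- \frac{V}{11} + 2 \cdot 100\right) = 2 - \left(- \frac{V}{11} + 200\right) = 2 - \left(200 - \frac{V}{11}\right) = 2 + \left(-200 + \frac{V}{11}\right) = -198 + \frac{V}{11}$)
$\frac{\left(-29 - -3\right) 38}{42503} + \frac{37025}{Z{\left(\left(-3\right) \left(-2\right) \right)}} = \frac{\left(-29 - -3\right) 38}{42503} + \frac{37025}{-198 + \frac{\left(-3\right) \left(-2\right)}{11}} = \left(-29 + \left(-36 + 39\right)\right) 38 \cdot \frac{1}{42503} + \frac{37025}{-198 + \frac{1}{11} \cdot 6} = \left(-29 + 3\right) 38 \cdot \frac{1}{42503} + \frac{37025}{-198 + \frac{6}{11}} = \left(-26\right) 38 \cdot \frac{1}{42503} + \frac{37025}{- \frac{2172}{11}} = \left(-988\right) \frac{1}{42503} + 37025 \left(- \frac{11}{2172}\right) = - \frac{52}{2237} - \frac{407275}{2172} = - \frac{911187119}{4858764}$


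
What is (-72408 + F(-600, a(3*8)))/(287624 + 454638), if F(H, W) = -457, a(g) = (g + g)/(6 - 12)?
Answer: -72865/742262 ≈ -0.098166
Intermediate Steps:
a(g) = -g/3 (a(g) = (2*g)/(-6) = (2*g)*(-1/6) = -g/3)
(-72408 + F(-600, a(3*8)))/(287624 + 454638) = (-72408 - 457)/(287624 + 454638) = -72865/742262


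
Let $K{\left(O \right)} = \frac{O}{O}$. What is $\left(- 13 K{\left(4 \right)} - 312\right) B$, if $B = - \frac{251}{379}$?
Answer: $\frac{81575}{379} \approx 215.24$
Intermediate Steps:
$K{\left(O \right)} = 1$
$B = - \frac{251}{379}$ ($B = \left(-251\right) \frac{1}{379} = - \frac{251}{379} \approx -0.66227$)
$\left(- 13 K{\left(4 \right)} - 312\right) B = \left(\left(-13\right) 1 - 312\right) \left(- \frac{251}{379}\right) = \left(-13 - 312\right) \left(- \frac{251}{379}\right) = \left(-325\right) \left(- \frac{251}{379}\right) = \frac{81575}{379}$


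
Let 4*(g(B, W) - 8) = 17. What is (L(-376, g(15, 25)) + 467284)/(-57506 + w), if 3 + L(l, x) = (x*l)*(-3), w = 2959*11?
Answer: -481099/24957 ≈ -19.277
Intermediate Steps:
g(B, W) = 49/4 (g(B, W) = 8 + (1/4)*17 = 8 + 17/4 = 49/4)
w = 32549
L(l, x) = -3 - 3*l*x (L(l, x) = -3 + (x*l)*(-3) = -3 + (l*x)*(-3) = -3 - 3*l*x)
(L(-376, g(15, 25)) + 467284)/(-57506 + w) = ((-3 - 3*(-376)*49/4) + 467284)/(-57506 + 32549) = ((-3 + 13818) + 467284)/(-24957) = (13815 + 467284)*(-1/24957) = 481099*(-1/24957) = -481099/24957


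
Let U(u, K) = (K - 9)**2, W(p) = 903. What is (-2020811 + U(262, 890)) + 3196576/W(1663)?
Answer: -1120722374/903 ≈ -1.2411e+6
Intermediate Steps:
U(u, K) = (-9 + K)**2
(-2020811 + U(262, 890)) + 3196576/W(1663) = (-2020811 + (-9 + 890)**2) + 3196576/903 = (-2020811 + 881**2) + 3196576*(1/903) = (-2020811 + 776161) + 3196576/903 = -1244650 + 3196576/903 = -1120722374/903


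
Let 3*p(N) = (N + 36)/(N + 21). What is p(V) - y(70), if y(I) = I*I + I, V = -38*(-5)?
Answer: -3145784/633 ≈ -4969.6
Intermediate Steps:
V = 190
y(I) = I + I² (y(I) = I² + I = I + I²)
p(N) = (36 + N)/(3*(21 + N)) (p(N) = ((N + 36)/(N + 21))/3 = ((36 + N)/(21 + N))/3 = (36 + N)/(3*(21 + N)))
p(V) - y(70) = (36 + 190)/(3*(21 + 190)) - 70*(1 + 70) = (⅓)*226/211 - 70*71 = (⅓)*(1/211)*226 - 1*4970 = 226/633 - 4970 = -3145784/633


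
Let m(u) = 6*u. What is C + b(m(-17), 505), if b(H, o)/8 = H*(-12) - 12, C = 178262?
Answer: 187958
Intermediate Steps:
b(H, o) = -96 - 96*H (b(H, o) = 8*(H*(-12) - 12) = 8*(-12*H - 12) = 8*(-12 - 12*H) = -96 - 96*H)
C + b(m(-17), 505) = 178262 + (-96 - 576*(-17)) = 178262 + (-96 - 96*(-102)) = 178262 + (-96 + 9792) = 178262 + 9696 = 187958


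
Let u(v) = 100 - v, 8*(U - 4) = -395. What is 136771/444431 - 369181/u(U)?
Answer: -1312444783415/516873253 ≈ -2539.2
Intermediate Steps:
U = -363/8 (U = 4 + (1/8)*(-395) = 4 - 395/8 = -363/8 ≈ -45.375)
136771/444431 - 369181/u(U) = 136771/444431 - 369181/(100 - 1*(-363/8)) = 136771*(1/444431) - 369181/(100 + 363/8) = 136771/444431 - 369181/1163/8 = 136771/444431 - 369181*8/1163 = 136771/444431 - 2953448/1163 = -1312444783415/516873253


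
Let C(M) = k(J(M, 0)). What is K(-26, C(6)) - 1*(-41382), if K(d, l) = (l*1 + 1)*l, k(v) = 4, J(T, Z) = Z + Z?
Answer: 41402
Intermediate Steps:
J(T, Z) = 2*Z
C(M) = 4
K(d, l) = l*(1 + l) (K(d, l) = (l + 1)*l = (1 + l)*l = l*(1 + l))
K(-26, C(6)) - 1*(-41382) = 4*(1 + 4) - 1*(-41382) = 4*5 + 41382 = 20 + 41382 = 41402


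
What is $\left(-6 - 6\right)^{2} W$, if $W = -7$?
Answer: $-1008$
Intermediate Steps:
$\left(-6 - 6\right)^{2} W = \left(-6 - 6\right)^{2} \left(-7\right) = \left(-12\right)^{2} \left(-7\right) = 144 \left(-7\right) = -1008$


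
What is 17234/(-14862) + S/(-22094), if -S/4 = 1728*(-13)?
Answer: -429051967/82090257 ≈ -5.2266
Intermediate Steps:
S = 89856 (S = -6912*(-13) = -4*(-22464) = 89856)
17234/(-14862) + S/(-22094) = 17234/(-14862) + 89856/(-22094) = 17234*(-1/14862) + 89856*(-1/22094) = -8617/7431 - 44928/11047 = -429051967/82090257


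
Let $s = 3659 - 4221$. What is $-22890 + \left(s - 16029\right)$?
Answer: $-39481$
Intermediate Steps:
$s = -562$
$-22890 + \left(s - 16029\right) = -22890 - 16591 = -39481$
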